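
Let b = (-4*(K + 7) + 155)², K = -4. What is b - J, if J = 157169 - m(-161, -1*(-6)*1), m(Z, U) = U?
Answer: -136714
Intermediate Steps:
J = 157163 (J = 157169 - (-1*(-6)) = 157169 - 6 = 157163)
b = 20449 (b = (-4*(-4 + 7) + 155)² = (-4*3 + 155)² = (-12 + 155)² = 143² = 20449)
b - J = 20449 - 1*157163 = 20449 - 157163 = -136714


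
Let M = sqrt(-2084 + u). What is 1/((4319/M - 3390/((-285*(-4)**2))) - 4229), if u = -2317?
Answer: -429932105640/1818294230667169 + 299358528*I*sqrt(489)/1818294230667169 ≈ -0.00023645 + 3.6407e-6*I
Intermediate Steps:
M = 3*I*sqrt(489) (M = sqrt(-2084 - 2317) = sqrt(-4401) = 3*I*sqrt(489) ≈ 66.34*I)
1/((4319/M - 3390/((-285*(-4)**2))) - 4229) = 1/((4319/((3*I*sqrt(489))) - 3390/((-285*(-4)**2))) - 4229) = 1/((4319*(-I*sqrt(489)/1467) - 3390/((-285*16))) - 4229) = 1/((-4319*I*sqrt(489)/1467 - 3390/(-4560)) - 4229) = 1/((-4319*I*sqrt(489)/1467 - 3390*(-1/4560)) - 4229) = 1/((-4319*I*sqrt(489)/1467 + 113/152) - 4229) = 1/((113/152 - 4319*I*sqrt(489)/1467) - 4229) = 1/(-642695/152 - 4319*I*sqrt(489)/1467)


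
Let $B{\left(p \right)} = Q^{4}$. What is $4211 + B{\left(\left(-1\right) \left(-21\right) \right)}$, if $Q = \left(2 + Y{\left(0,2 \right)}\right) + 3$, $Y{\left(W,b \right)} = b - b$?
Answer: $4836$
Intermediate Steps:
$Y{\left(W,b \right)} = 0$
$Q = 5$ ($Q = \left(2 + 0\right) + 3 = 2 + 3 = 5$)
$B{\left(p \right)} = 625$ ($B{\left(p \right)} = 5^{4} = 625$)
$4211 + B{\left(\left(-1\right) \left(-21\right) \right)} = 4211 + 625 = 4836$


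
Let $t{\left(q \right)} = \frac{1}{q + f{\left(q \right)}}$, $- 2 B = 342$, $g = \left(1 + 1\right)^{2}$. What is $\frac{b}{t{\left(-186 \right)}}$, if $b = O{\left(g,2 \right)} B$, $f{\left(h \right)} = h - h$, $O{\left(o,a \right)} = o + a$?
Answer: $190836$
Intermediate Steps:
$g = 4$ ($g = 2^{2} = 4$)
$O{\left(o,a \right)} = a + o$
$B = -171$ ($B = \left(- \frac{1}{2}\right) 342 = -171$)
$f{\left(h \right)} = 0$
$t{\left(q \right)} = \frac{1}{q}$ ($t{\left(q \right)} = \frac{1}{q + 0} = \frac{1}{q}$)
$b = -1026$ ($b = \left(2 + 4\right) \left(-171\right) = 6 \left(-171\right) = -1026$)
$\frac{b}{t{\left(-186 \right)}} = - \frac{1026}{\frac{1}{-186}} = - \frac{1026}{- \frac{1}{186}} = \left(-1026\right) \left(-186\right) = 190836$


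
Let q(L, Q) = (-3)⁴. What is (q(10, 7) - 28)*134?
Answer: 7102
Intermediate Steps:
q(L, Q) = 81
(q(10, 7) - 28)*134 = (81 - 28)*134 = 53*134 = 7102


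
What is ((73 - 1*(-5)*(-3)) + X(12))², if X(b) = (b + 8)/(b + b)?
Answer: 124609/36 ≈ 3461.4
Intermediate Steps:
X(b) = (8 + b)/(2*b) (X(b) = (8 + b)/((2*b)) = (8 + b)*(1/(2*b)) = (8 + b)/(2*b))
((73 - 1*(-5)*(-3)) + X(12))² = ((73 - 1*(-5)*(-3)) + (½)*(8 + 12)/12)² = ((73 + 5*(-3)) + (½)*(1/12)*20)² = ((73 - 15) + ⅚)² = (58 + ⅚)² = (353/6)² = 124609/36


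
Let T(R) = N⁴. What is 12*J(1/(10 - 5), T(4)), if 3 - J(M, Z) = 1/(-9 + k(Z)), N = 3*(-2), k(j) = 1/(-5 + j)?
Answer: 216870/5809 ≈ 37.333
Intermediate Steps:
N = -6
T(R) = 1296 (T(R) = (-6)⁴ = 1296)
J(M, Z) = 3 - 1/(-9 + 1/(-5 + Z))
12*J(1/(10 - 5), T(4)) = 12*((-143 + 28*1296)/(-46 + 9*1296)) = 12*((-143 + 36288)/(-46 + 11664)) = 12*(36145/11618) = 216870/5809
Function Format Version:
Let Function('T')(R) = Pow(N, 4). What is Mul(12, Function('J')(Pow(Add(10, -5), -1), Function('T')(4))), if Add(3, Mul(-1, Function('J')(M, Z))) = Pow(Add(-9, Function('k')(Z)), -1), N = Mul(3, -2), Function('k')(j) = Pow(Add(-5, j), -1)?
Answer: Rational(216870, 5809) ≈ 37.333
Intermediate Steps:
N = -6
Function('T')(R) = 1296 (Function('T')(R) = Pow(-6, 4) = 1296)
Function('J')(M, Z) = Add(3, Mul(-1, Pow(Add(-9, Pow(Add(-5, Z), -1)), -1)))
Mul(12, Function('J')(Pow(Add(10, -5), -1), Function('T')(4))) = Mul(12, Mul(Pow(Add(-46, Mul(9, 1296)), -1), Add(-143, Mul(28, 1296)))) = Mul(12, Mul(Pow(Add(-46, 11664), -1), Add(-143, 36288))) = Mul(12, Mul(Pow(11618, -1), 36145)) = Mul(12, Mul(Rational(1, 11618), 36145)) = Mul(12, Rational(36145, 11618)) = Rational(216870, 5809)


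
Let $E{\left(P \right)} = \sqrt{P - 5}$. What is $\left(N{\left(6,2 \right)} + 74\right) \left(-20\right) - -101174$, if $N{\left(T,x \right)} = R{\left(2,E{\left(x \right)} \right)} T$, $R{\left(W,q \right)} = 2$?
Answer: $99454$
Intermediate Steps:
$E{\left(P \right)} = \sqrt{-5 + P}$
$N{\left(T,x \right)} = 2 T$
$\left(N{\left(6,2 \right)} + 74\right) \left(-20\right) - -101174 = \left(2 \cdot 6 + 74\right) \left(-20\right) - -101174 = \left(12 + 74\right) \left(-20\right) + 101174 = 86 \left(-20\right) + 101174 = -1720 + 101174 = 99454$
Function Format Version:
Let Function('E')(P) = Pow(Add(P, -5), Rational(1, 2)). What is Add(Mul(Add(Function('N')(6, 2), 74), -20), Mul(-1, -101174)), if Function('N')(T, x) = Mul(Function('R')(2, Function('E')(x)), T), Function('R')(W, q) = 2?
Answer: 99454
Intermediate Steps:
Function('E')(P) = Pow(Add(-5, P), Rational(1, 2))
Function('N')(T, x) = Mul(2, T)
Add(Mul(Add(Function('N')(6, 2), 74), -20), Mul(-1, -101174)) = Add(Mul(Add(Mul(2, 6), 74), -20), Mul(-1, -101174)) = Add(Mul(Add(12, 74), -20), 101174) = Add(Mul(86, -20), 101174) = Add(-1720, 101174) = 99454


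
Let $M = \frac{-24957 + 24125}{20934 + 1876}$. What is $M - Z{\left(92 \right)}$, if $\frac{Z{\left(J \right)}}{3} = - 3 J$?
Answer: $\frac{9442924}{11405} \approx 827.96$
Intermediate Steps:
$M = - \frac{416}{11405}$ ($M = - \frac{832}{22810} = \left(-832\right) \frac{1}{22810} = - \frac{416}{11405} \approx -0.036475$)
$Z{\left(J \right)} = - 9 J$ ($Z{\left(J \right)} = 3 \left(- 3 J\right) = - 9 J$)
$M - Z{\left(92 \right)} = - \frac{416}{11405} - \left(-9\right) 92 = - \frac{416}{11405} - -828 = - \frac{416}{11405} + 828 = \frac{9442924}{11405}$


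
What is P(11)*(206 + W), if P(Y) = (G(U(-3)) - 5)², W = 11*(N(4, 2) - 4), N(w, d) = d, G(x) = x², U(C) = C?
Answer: 2944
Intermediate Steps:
W = -22 (W = 11*(2 - 4) = 11*(-2) = -22)
P(Y) = 16 (P(Y) = ((-3)² - 5)² = (9 - 5)² = 4² = 16)
P(11)*(206 + W) = 16*(206 - 22) = 16*184 = 2944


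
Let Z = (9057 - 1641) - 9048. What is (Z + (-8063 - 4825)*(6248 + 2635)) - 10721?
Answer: -114496457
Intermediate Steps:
Z = -1632 (Z = 7416 - 9048 = -1632)
(Z + (-8063 - 4825)*(6248 + 2635)) - 10721 = (-1632 + (-8063 - 4825)*(6248 + 2635)) - 10721 = (-1632 - 12888*8883) - 10721 = (-1632 - 114484104) - 10721 = -114485736 - 10721 = -114496457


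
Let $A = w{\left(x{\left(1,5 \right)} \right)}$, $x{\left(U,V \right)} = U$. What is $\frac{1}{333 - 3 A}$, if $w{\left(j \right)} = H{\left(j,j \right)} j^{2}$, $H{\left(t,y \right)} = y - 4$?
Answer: $\frac{1}{342} \approx 0.002924$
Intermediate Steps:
$H{\left(t,y \right)} = -4 + y$
$w{\left(j \right)} = j^{2} \left(-4 + j\right)$ ($w{\left(j \right)} = \left(-4 + j\right) j^{2} = j^{2} \left(-4 + j\right)$)
$A = -3$ ($A = 1^{2} \left(-4 + 1\right) = 1 \left(-3\right) = -3$)
$\frac{1}{333 - 3 A} = \frac{1}{333 - -9} = \frac{1}{333 + 9} = \frac{1}{342}$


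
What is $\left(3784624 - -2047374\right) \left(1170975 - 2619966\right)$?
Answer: $-8450512614018$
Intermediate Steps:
$\left(3784624 - -2047374\right) \left(1170975 - 2619966\right) = \left(3784624 + 2047374\right) \left(-1448991\right) = 5831998 \left(-1448991\right) = -8450512614018$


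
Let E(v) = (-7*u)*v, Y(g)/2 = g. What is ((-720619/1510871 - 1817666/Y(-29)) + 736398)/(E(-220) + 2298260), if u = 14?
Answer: 579975476253/1752474381610 ≈ 0.33095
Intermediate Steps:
Y(g) = 2*g
E(v) = -98*v (E(v) = (-7*14)*v = -98*v)
((-720619/1510871 - 1817666/Y(-29)) + 736398)/(E(-220) + 2298260) = ((-720619/1510871 - 1817666/(2*(-29))) + 736398)/(-98*(-220) + 2298260) = ((-720619*1/1510871 - 1817666/(-58)) + 736398)/(21560 + 2298260) = ((-720619/1510871 - 1817666*(-1/58)) + 736398)/2319820 = ((-720619/1510871 + 908833/29) + 736398)*(1/2319820) = (47348569848/1510871 + 736398)*(1/2319820) = (1159950952506/1510871)*(1/2319820) = 579975476253/1752474381610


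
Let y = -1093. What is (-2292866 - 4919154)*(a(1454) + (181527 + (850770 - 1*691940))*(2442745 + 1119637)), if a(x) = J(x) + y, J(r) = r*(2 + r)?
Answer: -8744457172266986100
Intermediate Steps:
a(x) = -1093 + x*(2 + x) (a(x) = x*(2 + x) - 1093 = -1093 + x*(2 + x))
(-2292866 - 4919154)*(a(1454) + (181527 + (850770 - 1*691940))*(2442745 + 1119637)) = (-2292866 - 4919154)*((-1093 + 1454*(2 + 1454)) + (181527 + (850770 - 1*691940))*(2442745 + 1119637)) = -7212020*((-1093 + 1454*1456) + (181527 + (850770 - 691940))*3562382) = -7212020*((-1093 + 2117024) + (181527 + 158830)*3562382) = -7212020*(2115931 + 340357*3562382) = -7212020*(2115931 + 1212481650374) = -7212020*1212483766305 = -8744457172266986100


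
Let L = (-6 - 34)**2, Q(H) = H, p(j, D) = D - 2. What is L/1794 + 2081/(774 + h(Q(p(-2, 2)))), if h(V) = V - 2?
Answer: 2484257/692484 ≈ 3.5875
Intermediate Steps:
p(j, D) = -2 + D
h(V) = -2 + V
L = 1600 (L = (-40)**2 = 1600)
L/1794 + 2081/(774 + h(Q(p(-2, 2)))) = 1600/1794 + 2081/(774 + (-2 + (-2 + 2))) = 1600*(1/1794) + 2081/(774 + (-2 + 0)) = 800/897 + 2081/(774 - 2) = 800/897 + 2081/772 = 2484257/692484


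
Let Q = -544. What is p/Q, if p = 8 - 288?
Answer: 35/68 ≈ 0.51471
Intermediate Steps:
p = -280
p/Q = -280/(-544) = -280*(-1/544) = 35/68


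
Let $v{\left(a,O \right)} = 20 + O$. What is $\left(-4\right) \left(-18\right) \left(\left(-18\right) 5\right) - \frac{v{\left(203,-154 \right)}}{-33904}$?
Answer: $- \frac{109849027}{16952} \approx -6480.0$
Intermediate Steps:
$\left(-4\right) \left(-18\right) \left(\left(-18\right) 5\right) - \frac{v{\left(203,-154 \right)}}{-33904} = \left(-4\right) \left(-18\right) \left(\left(-18\right) 5\right) - \frac{20 - 154}{-33904} = 72 \left(-90\right) - \left(-134\right) \left(- \frac{1}{33904}\right) = -6480 - \frac{67}{16952} = - \frac{109849027}{16952}$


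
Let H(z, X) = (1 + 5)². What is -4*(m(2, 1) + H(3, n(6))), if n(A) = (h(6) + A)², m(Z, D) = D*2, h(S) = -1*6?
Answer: -152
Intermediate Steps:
h(S) = -6
m(Z, D) = 2*D
n(A) = (-6 + A)²
H(z, X) = 36 (H(z, X) = 6² = 36)
-4*(m(2, 1) + H(3, n(6))) = -4*(2*1 + 36) = -4*(2 + 36) = -4*38 = -152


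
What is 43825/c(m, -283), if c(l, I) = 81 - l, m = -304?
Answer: 8765/77 ≈ 113.83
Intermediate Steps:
43825/c(m, -283) = 43825/(81 - 1*(-304)) = 43825/(81 + 304) = 43825/385 = 43825*(1/385) = 8765/77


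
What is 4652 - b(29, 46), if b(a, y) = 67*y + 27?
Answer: 1543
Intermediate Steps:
b(a, y) = 27 + 67*y
4652 - b(29, 46) = 4652 - (27 + 67*46) = 4652 - (27 + 3082) = 4652 - 1*3109 = 4652 - 3109 = 1543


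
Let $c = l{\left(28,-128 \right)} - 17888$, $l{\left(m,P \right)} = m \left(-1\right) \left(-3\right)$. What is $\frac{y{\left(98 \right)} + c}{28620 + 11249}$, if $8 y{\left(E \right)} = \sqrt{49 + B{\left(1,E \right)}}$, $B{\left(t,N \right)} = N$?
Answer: $- \frac{17804}{39869} + \frac{7 \sqrt{3}}{318952} \approx -0.44652$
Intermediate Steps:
$l{\left(m,P \right)} = 3 m$ ($l{\left(m,P \right)} = - m \left(-3\right) = 3 m$)
$c = -17804$ ($c = 3 \cdot 28 - 17888 = 84 - 17888 = -17804$)
$y{\left(E \right)} = \frac{\sqrt{49 + E}}{8}$
$\frac{y{\left(98 \right)} + c}{28620 + 11249} = \frac{\frac{\sqrt{49 + 98}}{8} - 17804}{28620 + 11249} = \frac{\frac{\sqrt{147}}{8} - 17804}{39869} = \left(\frac{7 \sqrt{3}}{8} - 17804\right) \frac{1}{39869} = \left(-17804 + \frac{7 \sqrt{3}}{8}\right) \frac{1}{39869} = - \frac{17804}{39869} + \frac{7 \sqrt{3}}{318952}$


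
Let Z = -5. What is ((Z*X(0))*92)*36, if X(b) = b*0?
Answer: 0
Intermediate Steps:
X(b) = 0
((Z*X(0))*92)*36 = (-5*0*92)*36 = (0*92)*36 = 0*36 = 0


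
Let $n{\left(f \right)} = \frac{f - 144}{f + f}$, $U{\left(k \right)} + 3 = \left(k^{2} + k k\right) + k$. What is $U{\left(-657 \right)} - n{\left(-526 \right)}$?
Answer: $\frac{453747253}{526} \approx 8.6264 \cdot 10^{5}$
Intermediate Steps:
$U{\left(k \right)} = -3 + k + 2 k^{2}$ ($U{\left(k \right)} = -3 + \left(\left(k^{2} + k k\right) + k\right) = -3 + \left(\left(k^{2} + k^{2}\right) + k\right) = -3 + \left(2 k^{2} + k\right) = -3 + \left(k + 2 k^{2}\right) = -3 + k + 2 k^{2}$)
$n{\left(f \right)} = \frac{-144 + f}{2 f}$
$U{\left(-657 \right)} - n{\left(-526 \right)} = \left(-3 - 657 + 2 \left(-657\right)^{2}\right) - \frac{-144 - 526}{2 \left(-526\right)} = \left(-3 - 657 + 2 \cdot 431649\right) - \frac{1}{2} \left(- \frac{1}{526}\right) \left(-670\right) = \left(-3 - 657 + 863298\right) - \frac{335}{526} = 862638 - \frac{335}{526} = \frac{453747253}{526}$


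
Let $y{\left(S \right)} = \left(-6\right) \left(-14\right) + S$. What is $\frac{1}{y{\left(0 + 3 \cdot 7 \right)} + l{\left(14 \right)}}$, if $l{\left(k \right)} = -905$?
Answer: $- \frac{1}{800} \approx -0.00125$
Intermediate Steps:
$y{\left(S \right)} = 84 + S$
$\frac{1}{y{\left(0 + 3 \cdot 7 \right)} + l{\left(14 \right)}} = \frac{1}{\left(84 + \left(0 + 3 \cdot 7\right)\right) - 905} = \frac{1}{\left(84 + \left(0 + 21\right)\right) - 905} = \frac{1}{\left(84 + 21\right) - 905} = \frac{1}{105 - 905} = \frac{1}{-800} = - \frac{1}{800}$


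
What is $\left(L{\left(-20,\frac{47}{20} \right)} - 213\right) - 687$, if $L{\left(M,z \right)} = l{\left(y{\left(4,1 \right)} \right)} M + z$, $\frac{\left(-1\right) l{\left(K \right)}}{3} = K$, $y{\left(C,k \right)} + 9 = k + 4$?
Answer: $- \frac{22753}{20} \approx -1137.7$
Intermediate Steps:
$y{\left(C,k \right)} = -5 + k$ ($y{\left(C,k \right)} = -9 + \left(k + 4\right) = -9 + \left(4 + k\right) = -5 + k$)
$l{\left(K \right)} = - 3 K$
$L{\left(M,z \right)} = z + 12 M$ ($L{\left(M,z \right)} = - 3 \left(-5 + 1\right) M + z = \left(-3\right) \left(-4\right) M + z = 12 M + z = z + 12 M$)
$\left(L{\left(-20,\frac{47}{20} \right)} - 213\right) - 687 = \left(\left(\frac{47}{20} + 12 \left(-20\right)\right) - 213\right) - 687 = \left(\left(47 \cdot \frac{1}{20} - 240\right) - 213\right) - 687 = \left(\left(\frac{47}{20} - 240\right) - 213\right) - 687 = \left(- \frac{4753}{20} - 213\right) - 687 = - \frac{9013}{20} - 687 = - \frac{22753}{20}$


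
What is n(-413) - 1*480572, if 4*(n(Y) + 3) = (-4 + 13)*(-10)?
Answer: -961195/2 ≈ -4.8060e+5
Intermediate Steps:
n(Y) = -51/2 (n(Y) = -3 + ((-4 + 13)*(-10))/4 = -3 + (9*(-10))/4 = -3 + (1/4)*(-90) = -3 - 45/2 = -51/2)
n(-413) - 1*480572 = -51/2 - 1*480572 = -51/2 - 480572 = -961195/2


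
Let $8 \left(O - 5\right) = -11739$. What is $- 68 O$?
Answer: $\frac{198883}{2} \approx 99442.0$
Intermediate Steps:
$O = - \frac{11699}{8}$ ($O = 5 + \frac{1}{8} \left(-11739\right) = 5 - \frac{11739}{8} = - \frac{11699}{8} \approx -1462.4$)
$- 68 O = \left(-68\right) \left(- \frac{11699}{8}\right) = \frac{198883}{2}$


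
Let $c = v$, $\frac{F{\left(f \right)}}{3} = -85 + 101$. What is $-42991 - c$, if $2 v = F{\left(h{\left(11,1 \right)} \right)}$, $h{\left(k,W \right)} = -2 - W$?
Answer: $-43015$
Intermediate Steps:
$F{\left(f \right)} = 48$ ($F{\left(f \right)} = 3 \left(-85 + 101\right) = 3 \cdot 16 = 48$)
$v = 24$ ($v = \frac{1}{2} \cdot 48 = 24$)
$c = 24$
$-42991 - c = -42991 - 24 = -43015$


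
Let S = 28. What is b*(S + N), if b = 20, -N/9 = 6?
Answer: -520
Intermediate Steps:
N = -54 (N = -9*6 = -54)
b*(S + N) = 20*(28 - 54) = 20*(-26) = -520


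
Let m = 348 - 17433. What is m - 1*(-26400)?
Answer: 9315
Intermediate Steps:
m = -17085
m - 1*(-26400) = -17085 - 1*(-26400) = -17085 + 26400 = 9315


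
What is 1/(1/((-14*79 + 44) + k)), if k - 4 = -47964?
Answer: -49022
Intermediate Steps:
k = -47960 (k = 4 - 47964 = -47960)
1/(1/((-14*79 + 44) + k)) = 1/(1/((-14*79 + 44) - 47960)) = 1/(1/((-1106 + 44) - 47960)) = 1/(1/(-1062 - 47960)) = 1/(1/(-49022)) = 1/(-1/49022) = -49022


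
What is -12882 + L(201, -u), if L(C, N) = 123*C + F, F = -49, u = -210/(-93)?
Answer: 11792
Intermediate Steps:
u = 70/31 (u = -210*(-1/93) = 70/31 ≈ 2.2581)
L(C, N) = -49 + 123*C (L(C, N) = 123*C - 49 = -49 + 123*C)
-12882 + L(201, -u) = -12882 + (-49 + 123*201) = -12882 + (-49 + 24723) = -12882 + 24674 = 11792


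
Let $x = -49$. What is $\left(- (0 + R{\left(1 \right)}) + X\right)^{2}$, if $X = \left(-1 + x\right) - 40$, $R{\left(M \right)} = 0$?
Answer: $8100$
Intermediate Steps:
$X = -90$ ($X = \left(-1 - 49\right) - 40 = -50 - 40 = -90$)
$\left(- (0 + R{\left(1 \right)}) + X\right)^{2} = \left(- (0 + 0) - 90\right)^{2} = \left(\left(-1\right) 0 - 90\right)^{2} = \left(0 - 90\right)^{2} = \left(-90\right)^{2} = 8100$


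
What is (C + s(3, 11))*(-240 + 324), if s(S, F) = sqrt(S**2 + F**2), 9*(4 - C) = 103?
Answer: -1876/3 + 84*sqrt(130) ≈ 332.41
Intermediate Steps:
C = -67/9 (C = 4 - 1/9*103 = 4 - 103/9 = -67/9 ≈ -7.4444)
s(S, F) = sqrt(F**2 + S**2)
(C + s(3, 11))*(-240 + 324) = (-67/9 + sqrt(11**2 + 3**2))*(-240 + 324) = (-67/9 + sqrt(121 + 9))*84 = (-67/9 + sqrt(130))*84 = -1876/3 + 84*sqrt(130)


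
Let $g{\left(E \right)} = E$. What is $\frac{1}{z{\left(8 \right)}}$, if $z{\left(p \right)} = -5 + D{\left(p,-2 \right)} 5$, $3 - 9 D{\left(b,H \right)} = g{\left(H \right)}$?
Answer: $- \frac{9}{20} \approx -0.45$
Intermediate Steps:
$D{\left(b,H \right)} = \frac{1}{3} - \frac{H}{9}$
$z{\left(p \right)} = - \frac{20}{9}$ ($z{\left(p \right)} = -5 + \left(\frac{1}{3} - - \frac{2}{9}\right) 5 = -5 + \left(\frac{1}{3} + \frac{2}{9}\right) 5 = -5 + \frac{5}{9} \cdot 5 = -5 + \frac{25}{9} = - \frac{20}{9}$)
$\frac{1}{z{\left(8 \right)}} = \frac{1}{- \frac{20}{9}} = - \frac{9}{20}$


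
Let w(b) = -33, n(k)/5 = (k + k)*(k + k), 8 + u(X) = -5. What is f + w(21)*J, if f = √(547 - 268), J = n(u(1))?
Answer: -111540 + 3*√31 ≈ -1.1152e+5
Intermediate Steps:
u(X) = -13 (u(X) = -8 - 5 = -13)
n(k) = 20*k² (n(k) = 5*((k + k)*(k + k)) = 5*((2*k)*(2*k)) = 5*(4*k²) = 20*k²)
J = 3380 (J = 20*(-13)² = 20*169 = 3380)
f = 3*√31 (f = √279 = 3*√31 ≈ 16.703)
f + w(21)*J = 3*√31 - 33*3380 = 3*√31 - 111540 = -111540 + 3*√31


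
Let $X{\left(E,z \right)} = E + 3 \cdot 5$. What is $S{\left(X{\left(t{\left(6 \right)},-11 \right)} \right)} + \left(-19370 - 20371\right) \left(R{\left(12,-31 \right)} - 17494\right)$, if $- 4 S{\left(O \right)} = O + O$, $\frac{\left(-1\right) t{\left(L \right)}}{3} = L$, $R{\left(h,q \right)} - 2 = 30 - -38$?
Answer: $\frac{1384894371}{2} \approx 6.9245 \cdot 10^{8}$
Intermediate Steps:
$R{\left(h,q \right)} = 70$ ($R{\left(h,q \right)} = 2 + \left(30 - -38\right) = 2 + \left(30 + 38\right) = 2 + 68 = 70$)
$t{\left(L \right)} = - 3 L$
$X{\left(E,z \right)} = 15 + E$ ($X{\left(E,z \right)} = E + 15 = 15 + E$)
$S{\left(O \right)} = - \frac{O}{2}$ ($S{\left(O \right)} = - \frac{O + O}{4} = - \frac{2 O}{4} = - \frac{O}{2}$)
$S{\left(X{\left(t{\left(6 \right)},-11 \right)} \right)} + \left(-19370 - 20371\right) \left(R{\left(12,-31 \right)} - 17494\right) = - \frac{15 - 18}{2} + \left(-19370 - 20371\right) \left(70 - 17494\right) = - \frac{15 - 18}{2} - -692447184 = \left(- \frac{1}{2}\right) \left(-3\right) + 692447184 = \frac{3}{2} + 692447184 = \frac{1384894371}{2}$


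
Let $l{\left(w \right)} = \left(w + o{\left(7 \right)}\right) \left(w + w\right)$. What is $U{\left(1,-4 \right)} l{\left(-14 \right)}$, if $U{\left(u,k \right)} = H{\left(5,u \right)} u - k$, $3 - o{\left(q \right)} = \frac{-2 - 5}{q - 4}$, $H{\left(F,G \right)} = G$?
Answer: $\frac{3640}{3} \approx 1213.3$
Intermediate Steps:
$o{\left(q \right)} = 3 + \frac{7}{-4 + q}$ ($o{\left(q \right)} = 3 - \frac{-2 - 5}{q - 4} = 3 - - \frac{7}{-4 + q} = 3 + \frac{7}{-4 + q}$)
$l{\left(w \right)} = 2 w \left(\frac{16}{3} + w\right)$ ($l{\left(w \right)} = \left(w + \frac{-5 + 3 \cdot 7}{-4 + 7}\right) \left(w + w\right) = \left(w + \frac{-5 + 21}{3}\right) 2 w = \left(w + \frac{1}{3} \cdot 16\right) 2 w = \left(w + \frac{16}{3}\right) 2 w = \left(\frac{16}{3} + w\right) 2 w = 2 w \left(\frac{16}{3} + w\right)$)
$U{\left(u,k \right)} = u^{2} - k$ ($U{\left(u,k \right)} = u u - k = u^{2} - k$)
$U{\left(1,-4 \right)} l{\left(-14 \right)} = \left(1^{2} - -4\right) \frac{2}{3} \left(-14\right) \left(16 + 3 \left(-14\right)\right) = \left(1 + 4\right) \frac{2}{3} \left(-14\right) \left(16 - 42\right) = 5 \cdot \frac{2}{3} \left(-14\right) \left(-26\right) = 5 \cdot \frac{728}{3} = \frac{3640}{3}$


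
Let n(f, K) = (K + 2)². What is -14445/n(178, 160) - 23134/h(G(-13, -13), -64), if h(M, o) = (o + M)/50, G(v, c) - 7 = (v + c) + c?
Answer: 23422105/1944 ≈ 12048.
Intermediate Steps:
G(v, c) = 7 + v + 2*c (G(v, c) = 7 + ((v + c) + c) = 7 + ((c + v) + c) = 7 + (v + 2*c) = 7 + v + 2*c)
h(M, o) = M/50 + o/50 (h(M, o) = (M + o)*(1/50) = M/50 + o/50)
n(f, K) = (2 + K)²
-14445/n(178, 160) - 23134/h(G(-13, -13), -64) = -14445/(2 + 160)² - 23134/((7 - 13 + 2*(-13))/50 + (1/50)*(-64)) = -14445/(162²) - 23134/((7 - 13 - 26)/50 - 32/25) = -14445/26244 - 23134/((1/50)*(-32) - 32/25) = -14445*1/26244 - 23134/(-16/25 - 32/25) = -535/972 - 23134/(-48/25) = -535/972 - 23134*(-25/48) = -535/972 + 289175/24 = 23422105/1944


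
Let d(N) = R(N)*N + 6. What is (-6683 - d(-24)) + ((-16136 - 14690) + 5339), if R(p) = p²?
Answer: -18352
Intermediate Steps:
d(N) = 6 + N³ (d(N) = N²*N + 6 = N³ + 6 = 6 + N³)
(-6683 - d(-24)) + ((-16136 - 14690) + 5339) = (-6683 - (6 + (-24)³)) + ((-16136 - 14690) + 5339) = (-6683 - (6 - 13824)) + (-30826 + 5339) = (-6683 - 1*(-13818)) - 25487 = (-6683 + 13818) - 25487 = 7135 - 25487 = -18352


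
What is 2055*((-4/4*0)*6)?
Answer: 0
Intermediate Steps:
2055*((-4/4*0)*6) = 2055*((-4*¼*0)*6) = 2055*(-1*0*6) = 2055*(0*6) = 2055*0 = 0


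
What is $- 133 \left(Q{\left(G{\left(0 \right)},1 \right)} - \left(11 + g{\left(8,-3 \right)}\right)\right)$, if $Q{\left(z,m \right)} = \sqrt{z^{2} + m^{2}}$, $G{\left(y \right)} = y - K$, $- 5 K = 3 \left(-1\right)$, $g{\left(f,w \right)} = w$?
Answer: $1064 - \frac{133 \sqrt{34}}{5} \approx 908.9$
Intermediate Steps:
$K = \frac{3}{5}$ ($K = - \frac{3 \left(-1\right)}{5} = \left(- \frac{1}{5}\right) \left(-3\right) = \frac{3}{5} \approx 0.6$)
$G{\left(y \right)} = - \frac{3}{5} + y$ ($G{\left(y \right)} = y - \frac{3}{5} = - \frac{3}{5} + y$)
$Q{\left(z,m \right)} = \sqrt{m^{2} + z^{2}}$
$- 133 \left(Q{\left(G{\left(0 \right)},1 \right)} - \left(11 + g{\left(8,-3 \right)}\right)\right) = - 133 \left(\sqrt{1^{2} + \left(- \frac{3}{5} + 0\right)^{2}} - 8\right) = - 133 \left(\sqrt{1 + \left(- \frac{3}{5}\right)^{2}} + \left(-11 + 3\right)\right) = - 133 \left(\sqrt{1 + \frac{9}{25}} - 8\right) = - 133 \left(\sqrt{\frac{34}{25}} - 8\right) = - 133 \left(\frac{\sqrt{34}}{5} - 8\right) = - 133 \left(-8 + \frac{\sqrt{34}}{5}\right) = 1064 - \frac{133 \sqrt{34}}{5}$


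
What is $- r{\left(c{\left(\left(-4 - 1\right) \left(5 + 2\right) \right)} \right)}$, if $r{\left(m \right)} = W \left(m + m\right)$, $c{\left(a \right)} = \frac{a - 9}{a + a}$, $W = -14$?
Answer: $\frac{88}{5} \approx 17.6$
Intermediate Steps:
$c{\left(a \right)} = \frac{-9 + a}{2 a}$
$r{\left(m \right)} = - 28 m$ ($r{\left(m \right)} = - 14 \left(m + m\right) = - 14 \cdot 2 m = - 28 m$)
$- r{\left(c{\left(\left(-4 - 1\right) \left(5 + 2\right) \right)} \right)} = - \left(-28\right) \frac{-9 + \left(-4 - 1\right) \left(5 + 2\right)}{2 \left(-4 - 1\right) \left(5 + 2\right)} = - \left(-28\right) \frac{-9 - 35}{2 \left(\left(-5\right) 7\right)} = - \left(-28\right) \frac{-9 - 35}{2 \left(-35\right)} = - \left(-28\right) \frac{1}{2} \left(- \frac{1}{35}\right) \left(-44\right) = - \frac{\left(-28\right) 22}{35} = \left(-1\right) \left(- \frac{88}{5}\right) = \frac{88}{5}$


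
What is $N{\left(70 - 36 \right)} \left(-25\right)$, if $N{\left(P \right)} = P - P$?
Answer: $0$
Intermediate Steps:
$N{\left(P \right)} = 0$
$N{\left(70 - 36 \right)} \left(-25\right) = 0 \left(-25\right) = 0$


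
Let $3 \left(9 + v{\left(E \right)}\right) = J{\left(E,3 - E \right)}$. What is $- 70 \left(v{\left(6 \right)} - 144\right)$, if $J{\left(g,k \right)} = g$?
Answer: $10570$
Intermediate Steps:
$v{\left(E \right)} = -9 + \frac{E}{3}$
$- 70 \left(v{\left(6 \right)} - 144\right) = - 70 \left(\left(-9 + \frac{1}{3} \cdot 6\right) - 144\right) = - 70 \left(\left(-9 + 2\right) - 144\right) = - 70 \left(-7 - 144\right) = \left(-70\right) \left(-151\right) = 10570$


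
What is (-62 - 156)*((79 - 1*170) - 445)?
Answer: 116848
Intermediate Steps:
(-62 - 156)*((79 - 1*170) - 445) = -218*((79 - 170) - 445) = -218*(-91 - 445) = -218*(-536) = 116848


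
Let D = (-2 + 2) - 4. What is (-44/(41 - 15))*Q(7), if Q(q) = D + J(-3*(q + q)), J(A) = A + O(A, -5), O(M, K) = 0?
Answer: 1012/13 ≈ 77.846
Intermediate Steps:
D = -4 (D = 0 - 4 = -4)
J(A) = A (J(A) = A + 0 = A)
Q(q) = -4 - 6*q (Q(q) = -4 - 3*(q + q) = -4 - 6*q)
(-44/(41 - 15))*Q(7) = (-44/(41 - 15))*(-4 - 6*7) = (-44/26)*(-4 - 42) = -44*1/26*(-46) = -22/13*(-46) = 1012/13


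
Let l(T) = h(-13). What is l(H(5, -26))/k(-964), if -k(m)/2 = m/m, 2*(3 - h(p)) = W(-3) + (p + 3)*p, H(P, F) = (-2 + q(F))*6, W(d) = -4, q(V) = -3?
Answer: 30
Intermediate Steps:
H(P, F) = -30 (H(P, F) = (-2 - 3)*6 = -5*6 = -30)
h(p) = 5 - p*(3 + p)/2 (h(p) = 3 - (-4 + (p + 3)*p)/2 = 3 - (-4 + (3 + p)*p)/2 = 3 - (-4 + p*(3 + p))/2 = 3 + (2 - p*(3 + p)/2) = 5 - p*(3 + p)/2)
l(T) = -60 (l(T) = 5 - 3/2*(-13) - ½*(-13)² = 5 + 39/2 - ½*169 = 5 + 39/2 - 169/2 = -60)
k(m) = -2 (k(m) = -2*m/m = -2*1 = -2)
l(H(5, -26))/k(-964) = -60/(-2) = -60*(-½) = 30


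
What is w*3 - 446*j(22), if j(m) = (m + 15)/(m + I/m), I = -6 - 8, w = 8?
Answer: -175882/235 ≈ -748.43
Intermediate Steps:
I = -14
j(m) = (15 + m)/(m - 14/m) (j(m) = (m + 15)/(m - 14/m) = (15 + m)/(m - 14/m))
w*3 - 446*j(22) = 8*3 - 9812*(15 + 22)/(-14 + 22²) = 24 - 9812*37/(-14 + 484) = 24 - 9812*37/470 = 24 - 446*407/235 = 24 - 181522/235 = -175882/235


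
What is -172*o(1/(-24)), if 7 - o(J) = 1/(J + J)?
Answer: -3268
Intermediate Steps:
o(J) = 7 - 1/(2*J) (o(J) = 7 - 1/(J + J) = 7 - 1/(2*J))
-172*o(1/(-24)) = -172*(7 - 1/(2*(1/(-24)))) = -172*(7 - 1/(2*(-1/24))) = -172*(7 - ½*(-24)) = -172*(7 + 12) = -172*19 = -3268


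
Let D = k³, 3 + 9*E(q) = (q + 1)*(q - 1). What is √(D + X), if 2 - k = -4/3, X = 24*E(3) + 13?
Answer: √5133/9 ≈ 7.9605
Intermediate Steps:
E(q) = -⅓ + (1 + q)*(-1 + q)/9 (E(q) = -⅓ + ((q + 1)*(q - 1))/9 = -⅓ + ((1 + q)*(-1 + q))/9 = -⅓ + (1 + q)*(-1 + q)/9)
X = 79/3 (X = 24*(-4/9 + (⅑)*3²) + 13 = 24*(-4/9 + (⅑)*9) + 13 = 24*(-4/9 + 1) + 13 = 24*(5/9) + 13 = 40/3 + 13 = 79/3 ≈ 26.333)
k = 10/3 (k = 2 - (-4)/3 = 2 - 1*(-4/3) = 2 + 4/3 = 10/3 ≈ 3.3333)
D = 1000/27 (D = (10/3)³ = 1000/27 ≈ 37.037)
√(D + X) = √(1000/27 + 79/3) = √(1711/27) = √5133/9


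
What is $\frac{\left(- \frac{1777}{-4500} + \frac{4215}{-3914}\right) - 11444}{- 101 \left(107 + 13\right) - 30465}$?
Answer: $\frac{100787592161}{375024802500} \approx 0.26875$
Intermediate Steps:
$\frac{\left(- \frac{1777}{-4500} + \frac{4215}{-3914}\right) - 11444}{- 101 \left(107 + 13\right) - 30465} = \frac{\left(\left(-1777\right) \left(- \frac{1}{4500}\right) + 4215 \left(- \frac{1}{3914}\right)\right) - 11444}{\left(-101\right) 120 - 30465} = \frac{\left(\frac{1777}{4500} - \frac{4215}{3914}\right) - 11444}{-12120 - 30465} = \frac{- \frac{6006161}{8806500} - 11444}{-42585} = \left(- \frac{100787592161}{8806500}\right) \left(- \frac{1}{42585}\right) = \frac{100787592161}{375024802500}$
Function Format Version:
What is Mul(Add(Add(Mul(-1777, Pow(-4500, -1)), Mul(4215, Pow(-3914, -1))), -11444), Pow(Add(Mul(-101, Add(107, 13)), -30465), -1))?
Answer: Rational(100787592161, 375024802500) ≈ 0.26875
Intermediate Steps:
Mul(Add(Add(Mul(-1777, Pow(-4500, -1)), Mul(4215, Pow(-3914, -1))), -11444), Pow(Add(Mul(-101, Add(107, 13)), -30465), -1)) = Mul(Add(Add(Mul(-1777, Rational(-1, 4500)), Mul(4215, Rational(-1, 3914))), -11444), Pow(Add(Mul(-101, 120), -30465), -1)) = Mul(Add(Add(Rational(1777, 4500), Rational(-4215, 3914)), -11444), Pow(Add(-12120, -30465), -1)) = Mul(Add(Rational(-6006161, 8806500), -11444), Pow(-42585, -1)) = Mul(Rational(-100787592161, 8806500), Rational(-1, 42585)) = Rational(100787592161, 375024802500)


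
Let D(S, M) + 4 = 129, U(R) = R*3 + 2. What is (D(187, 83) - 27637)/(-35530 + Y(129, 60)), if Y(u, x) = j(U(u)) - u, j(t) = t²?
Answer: -13756/57831 ≈ -0.23787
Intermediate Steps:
U(R) = 2 + 3*R (U(R) = 3*R + 2 = 2 + 3*R)
Y(u, x) = (2 + 3*u)² - u
D(S, M) = 125 (D(S, M) = -4 + 129 = 125)
(D(187, 83) - 27637)/(-35530 + Y(129, 60)) = (125 - 27637)/(-35530 + ((2 + 3*129)² - 1*129)) = -27512/(-35530 + ((2 + 387)² - 129)) = -27512/(-35530 + (389² - 129)) = -27512/(-35530 + (151321 - 129)) = -27512/(-35530 + 151192) = -27512/115662 = -27512*1/115662 = -13756/57831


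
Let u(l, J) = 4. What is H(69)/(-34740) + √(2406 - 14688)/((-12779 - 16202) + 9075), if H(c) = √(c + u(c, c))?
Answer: -√73/34740 - I*√12282/19906 ≈ -0.00024594 - 0.0055674*I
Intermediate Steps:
H(c) = √(4 + c) (H(c) = √(c + 4) = √(4 + c))
H(69)/(-34740) + √(2406 - 14688)/((-12779 - 16202) + 9075) = √(4 + 69)/(-34740) + √(2406 - 14688)/((-12779 - 16202) + 9075) = √73*(-1/34740) + √(-12282)/(-28981 + 9075) = -√73/34740 + (I*√12282)/(-19906) = -√73/34740 + (I*√12282)*(-1/19906) = -√73/34740 - I*√12282/19906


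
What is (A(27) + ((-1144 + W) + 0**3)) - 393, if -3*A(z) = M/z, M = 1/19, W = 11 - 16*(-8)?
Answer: -2151523/1539 ≈ -1398.0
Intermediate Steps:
W = 139 (W = 11 + 128 = 139)
M = 1/19 ≈ 0.052632
A(z) = -1/(57*z)
(A(27) + ((-1144 + W) + 0**3)) - 393 = (-1/57/27 + ((-1144 + 139) + 0**3)) - 393 = (-1/57*1/27 + (-1005 + 0)) - 393 = (-1/1539 - 1005) - 393 = -1546696/1539 - 393 = -2151523/1539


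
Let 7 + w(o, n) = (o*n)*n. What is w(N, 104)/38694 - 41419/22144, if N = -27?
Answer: -4034789201/428419968 ≈ -9.4178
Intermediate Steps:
w(o, n) = -7 + o*n² (w(o, n) = -7 + (o*n)*n = -7 + (n*o)*n = -7 + o*n²)
w(N, 104)/38694 - 41419/22144 = (-7 - 27*104²)/38694 - 41419/22144 = (-7 - 27*10816)*(1/38694) - 41419*1/22144 = (-7 - 292032)*(1/38694) - 41419/22144 = -292039*1/38694 - 41419/22144 = -292039/38694 - 41419/22144 = -4034789201/428419968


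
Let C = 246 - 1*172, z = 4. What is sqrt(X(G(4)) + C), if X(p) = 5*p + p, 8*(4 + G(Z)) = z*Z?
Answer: sqrt(62) ≈ 7.8740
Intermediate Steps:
G(Z) = -4 + Z/2 (G(Z) = -4 + (4*Z)/8 = -4 + Z/2)
C = 74 (C = 246 - 172 = 74)
X(p) = 6*p
sqrt(X(G(4)) + C) = sqrt(6*(-4 + (1/2)*4) + 74) = sqrt(6*(-4 + 2) + 74) = sqrt(6*(-2) + 74) = sqrt(-12 + 74) = sqrt(62)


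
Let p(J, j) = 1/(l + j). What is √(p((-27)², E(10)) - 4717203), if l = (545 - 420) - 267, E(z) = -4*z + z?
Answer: I*√34888433431/86 ≈ 2171.9*I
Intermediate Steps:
E(z) = -3*z
l = -142 (l = 125 - 267 = -142)
p(J, j) = 1/(-142 + j)
√(p((-27)², E(10)) - 4717203) = √(1/(-142 - 3*10) - 4717203) = √(1/(-142 - 30) - 4717203) = √(1/(-172) - 4717203) = √(-1/172 - 4717203) = √(-811358917/172) = I*√34888433431/86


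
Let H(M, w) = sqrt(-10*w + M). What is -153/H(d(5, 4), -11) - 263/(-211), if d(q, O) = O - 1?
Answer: 263/211 - 153*sqrt(113)/113 ≈ -13.147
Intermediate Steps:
d(q, O) = -1 + O
H(M, w) = sqrt(M - 10*w)
-153/H(d(5, 4), -11) - 263/(-211) = -153/sqrt((-1 + 4) - 10*(-11)) - 263/(-211) = -153/sqrt(3 + 110) - 263*(-1/211) = -153*sqrt(113)/113 + 263/211 = 263/211 - 153*sqrt(113)/113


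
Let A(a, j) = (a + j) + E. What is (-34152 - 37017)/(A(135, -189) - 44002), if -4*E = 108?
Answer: 71169/44083 ≈ 1.6144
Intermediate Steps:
E = -27 (E = -1/4*108 = -27)
A(a, j) = -27 + a + j (A(a, j) = (a + j) - 27 = -27 + a + j)
(-34152 - 37017)/(A(135, -189) - 44002) = (-34152 - 37017)/((-27 + 135 - 189) - 44002) = -71169/(-81 - 44002) = -71169/(-44083) = -71169*(-1/44083) = 71169/44083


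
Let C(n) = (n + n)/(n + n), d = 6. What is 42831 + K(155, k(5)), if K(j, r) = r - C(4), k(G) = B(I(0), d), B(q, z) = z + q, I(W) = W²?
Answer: 42836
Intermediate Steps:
C(n) = 1 (C(n) = (2*n)/((2*n)) = (2*n)*(1/(2*n)) = 1)
B(q, z) = q + z
k(G) = 6 (k(G) = 0² + 6 = 0 + 6 = 6)
K(j, r) = -1 + r (K(j, r) = r - 1*1 = r - 1 = -1 + r)
42831 + K(155, k(5)) = 42831 + (-1 + 6) = 42831 + 5 = 42836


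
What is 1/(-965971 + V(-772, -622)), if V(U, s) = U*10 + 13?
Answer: -1/973678 ≈ -1.0270e-6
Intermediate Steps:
V(U, s) = 13 + 10*U (V(U, s) = 10*U + 13 = 13 + 10*U)
1/(-965971 + V(-772, -622)) = 1/(-965971 + (13 + 10*(-772))) = 1/(-965971 + (13 - 7720)) = 1/(-965971 - 7707) = 1/(-973678) = -1/973678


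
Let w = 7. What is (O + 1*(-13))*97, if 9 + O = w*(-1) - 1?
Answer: -2910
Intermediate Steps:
O = -17 (O = -9 + (7*(-1) - 1) = -9 + (-7 - 1) = -9 - 8 = -17)
(O + 1*(-13))*97 = (-17 + 1*(-13))*97 = (-17 - 13)*97 = -30*97 = -2910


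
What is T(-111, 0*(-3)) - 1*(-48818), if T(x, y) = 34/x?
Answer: 5418764/111 ≈ 48818.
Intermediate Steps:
T(-111, 0*(-3)) - 1*(-48818) = 34/(-111) - 1*(-48818) = 34*(-1/111) + 48818 = -34/111 + 48818 = 5418764/111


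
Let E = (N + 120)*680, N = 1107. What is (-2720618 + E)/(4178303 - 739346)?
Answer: -1886258/3438957 ≈ -0.54850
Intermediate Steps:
E = 834360 (E = (1107 + 120)*680 = 1227*680 = 834360)
(-2720618 + E)/(4178303 - 739346) = (-2720618 + 834360)/(4178303 - 739346) = -1886258/3438957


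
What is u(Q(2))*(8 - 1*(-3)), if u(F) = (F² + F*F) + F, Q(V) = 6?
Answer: 858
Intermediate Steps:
u(F) = F + 2*F² (u(F) = (F² + F²) + F = 2*F² + F = F + 2*F²)
u(Q(2))*(8 - 1*(-3)) = (6*(1 + 2*6))*(8 - 1*(-3)) = (6*(1 + 12))*(8 + 3) = (6*13)*11 = 78*11 = 858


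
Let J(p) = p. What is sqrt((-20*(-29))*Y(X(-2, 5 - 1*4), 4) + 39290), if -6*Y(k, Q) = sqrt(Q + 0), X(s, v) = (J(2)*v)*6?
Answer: sqrt(351870)/3 ≈ 197.73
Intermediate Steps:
X(s, v) = 12*v (X(s, v) = (2*v)*6 = 12*v)
Y(k, Q) = -sqrt(Q)/6 (Y(k, Q) = -sqrt(Q + 0)/6 = -sqrt(Q)/6)
sqrt((-20*(-29))*Y(X(-2, 5 - 1*4), 4) + 39290) = sqrt((-20*(-29))*(-sqrt(4)/6) + 39290) = sqrt(580*(-1/6*2) + 39290) = sqrt(580*(-1/3) + 39290) = sqrt(-580/3 + 39290) = sqrt(117290/3) = sqrt(351870)/3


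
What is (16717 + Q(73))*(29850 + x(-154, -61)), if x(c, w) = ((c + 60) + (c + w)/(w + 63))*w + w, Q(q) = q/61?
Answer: 42914114705/61 ≈ 7.0351e+8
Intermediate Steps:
Q(q) = q/61 (Q(q) = q*(1/61) = q/61)
x(c, w) = w + w*(60 + c + (c + w)/(63 + w)) (x(c, w) = ((60 + c) + (c + w)/(63 + w))*w + w = (60 + c + (c + w)/(63 + w))*w + w = w*(60 + c + (c + w)/(63 + w)) + w = w + w*(60 + c + (c + w)/(63 + w)))
(16717 + Q(73))*(29850 + x(-154, -61)) = (16717 + (1/61)*73)*(29850 - 61*(3843 + 62*(-61) + 64*(-154) - 154*(-61))/(63 - 61)) = (16717 + 73/61)*(29850 - 61*(3843 - 3782 - 9856 + 9394)/2) = 1019810*(29850 - 61*½*(-401))/61 = 1019810*(29850 + 24461/2)/61 = (1019810/61)*(84161/2) = 42914114705/61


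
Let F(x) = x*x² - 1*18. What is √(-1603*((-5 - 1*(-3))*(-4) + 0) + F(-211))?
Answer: 9*I*√116133 ≈ 3067.0*I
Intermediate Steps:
F(x) = -18 + x³ (F(x) = x³ - 18 = -18 + x³)
√(-1603*((-5 - 1*(-3))*(-4) + 0) + F(-211)) = √(-1603*((-5 - 1*(-3))*(-4) + 0) + (-18 + (-211)³)) = √(-1603*((-5 + 3)*(-4) + 0) + (-18 - 9393931)) = √(-1603*(-2*(-4) + 0) - 9393949) = √(-1603*(8 + 0) - 9393949) = √(-1603*8 - 9393949) = √(-12824 - 9393949) = √(-9406773) = 9*I*√116133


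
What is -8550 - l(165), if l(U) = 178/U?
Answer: -1410928/165 ≈ -8551.1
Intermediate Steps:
-8550 - l(165) = -8550 - 178/165 = -1410928/165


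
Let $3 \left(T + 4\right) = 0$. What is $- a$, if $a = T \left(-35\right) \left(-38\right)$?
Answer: $5320$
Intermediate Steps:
$T = -4$ ($T = -4 + \frac{1}{3} \cdot 0 = -4 + 0 = -4$)
$a = -5320$ ($a = \left(-4\right) \left(-35\right) \left(-38\right) = 140 \left(-38\right) = -5320$)
$- a = \left(-1\right) \left(-5320\right) = 5320$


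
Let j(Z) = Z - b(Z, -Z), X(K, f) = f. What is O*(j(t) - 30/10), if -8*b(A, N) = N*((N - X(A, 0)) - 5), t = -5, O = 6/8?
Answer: -6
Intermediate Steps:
O = ¾ (O = 6*(⅛) = ¾ ≈ 0.75000)
b(A, N) = -N*(-5 + N)/8 (b(A, N) = -N*((N - 1*0) - 5)/8 = -N*((N + 0) - 5)/8 = -N*(N - 5)/8 = -N*(-5 + N)/8)
j(Z) = Z + Z*(5 + Z)/8 (j(Z) = Z - (-Z)*(5 - (-1)*Z)/8 = Z - (-Z)*(5 + Z)/8 = Z - (-1)*Z*(5 + Z)/8 = Z + Z*(5 + Z)/8)
O*(j(t) - 30/10) = 3*((⅛)*(-5)*(13 - 5) - 30/10)/4 = 3*((⅛)*(-5)*8 - 30*⅒)/4 = 3*(-5 - 3)/4 = (¾)*(-8) = -6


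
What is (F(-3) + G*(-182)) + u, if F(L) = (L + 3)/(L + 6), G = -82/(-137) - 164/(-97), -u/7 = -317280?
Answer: 29508800636/13289 ≈ 2.2205e+6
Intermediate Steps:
u = 2220960 (u = -7*(-317280) = 2220960)
G = 30422/13289 (G = -82*(-1/137) - 164*(-1/97) = 82/137 + 164/97 = 30422/13289 ≈ 2.2893)
F(L) = (3 + L)/(6 + L)
(F(-3) + G*(-182)) + u = ((3 - 3)/(6 - 3) + (30422/13289)*(-182)) + 2220960 = (0/3 - 5536804/13289) + 2220960 = ((1/3)*0 - 5536804/13289) + 2220960 = (0 - 5536804/13289) + 2220960 = -5536804/13289 + 2220960 = 29508800636/13289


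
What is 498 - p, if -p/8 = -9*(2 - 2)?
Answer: 498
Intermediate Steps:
p = 0 (p = -(-72)*(2 - 2) = -(-72)*0 = -8*0 = 0)
498 - p = 498 - 1*0 = 498 + 0 = 498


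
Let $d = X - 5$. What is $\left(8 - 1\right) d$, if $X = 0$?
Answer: $-35$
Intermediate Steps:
$d = -5$ ($d = 0 - 5 = -5$)
$\left(8 - 1\right) d = \left(8 - 1\right) \left(-5\right) = 7 \left(-5\right) = -35$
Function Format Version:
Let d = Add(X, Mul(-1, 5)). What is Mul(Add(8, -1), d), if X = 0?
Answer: -35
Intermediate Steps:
d = -5 (d = Add(0, Mul(-1, 5)) = Add(0, -5) = -5)
Mul(Add(8, -1), d) = Mul(Add(8, -1), -5) = Mul(7, -5) = -35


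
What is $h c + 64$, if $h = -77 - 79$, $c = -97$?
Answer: $15196$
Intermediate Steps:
$h = -156$ ($h = -77 - 79 = -156$)
$h c + 64 = \left(-156\right) \left(-97\right) + 64 = 15132 + 64 = 15196$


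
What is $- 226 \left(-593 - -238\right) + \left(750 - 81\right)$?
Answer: $80899$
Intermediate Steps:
$- 226 \left(-593 - -238\right) + \left(750 - 81\right) = - 226 \left(-593 + 238\right) + \left(750 - 81\right) = \left(-226\right) \left(-355\right) + 669 = 80230 + 669 = 80899$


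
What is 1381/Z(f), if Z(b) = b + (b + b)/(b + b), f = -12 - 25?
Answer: -1381/36 ≈ -38.361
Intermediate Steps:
f = -37
Z(b) = 1 + b (Z(b) = b + (2*b)/((2*b)) = b + (2*b)*(1/(2*b)) = b + 1 = 1 + b)
1381/Z(f) = 1381/(1 - 37) = 1381/(-36) = 1381*(-1/36) = -1381/36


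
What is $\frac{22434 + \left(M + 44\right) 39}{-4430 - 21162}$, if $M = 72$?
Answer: $- \frac{13479}{12796} \approx -1.0534$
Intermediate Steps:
$\frac{22434 + \left(M + 44\right) 39}{-4430 - 21162} = \frac{22434 + \left(72 + 44\right) 39}{-4430 - 21162} = \frac{22434 + 116 \cdot 39}{-25592} = \left(22434 + 4524\right) \left(- \frac{1}{25592}\right) = 26958 \left(- \frac{1}{25592}\right) = - \frac{13479}{12796}$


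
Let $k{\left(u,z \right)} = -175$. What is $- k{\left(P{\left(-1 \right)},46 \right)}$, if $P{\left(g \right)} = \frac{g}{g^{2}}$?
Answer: $175$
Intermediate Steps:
$P{\left(g \right)} = \frac{1}{g}$ ($P{\left(g \right)} = \frac{g}{g^{2}} = \frac{1}{g}$)
$- k{\left(P{\left(-1 \right)},46 \right)} = \left(-1\right) \left(-175\right) = 175$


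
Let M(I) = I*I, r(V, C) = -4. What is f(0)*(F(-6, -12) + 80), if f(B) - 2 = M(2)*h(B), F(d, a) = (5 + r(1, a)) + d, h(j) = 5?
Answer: 1650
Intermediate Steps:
F(d, a) = 1 + d (F(d, a) = (5 - 4) + d = 1 + d)
M(I) = I²
f(B) = 22 (f(B) = 2 + 2²*5 = 2 + 4*5 = 2 + 20 = 22)
f(0)*(F(-6, -12) + 80) = 22*((1 - 6) + 80) = 22*(-5 + 80) = 22*75 = 1650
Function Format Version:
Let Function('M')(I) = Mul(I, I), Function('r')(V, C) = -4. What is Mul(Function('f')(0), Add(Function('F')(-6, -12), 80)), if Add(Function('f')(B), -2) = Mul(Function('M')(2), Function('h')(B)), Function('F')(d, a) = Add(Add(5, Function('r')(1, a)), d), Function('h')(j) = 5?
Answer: 1650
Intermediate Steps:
Function('F')(d, a) = Add(1, d) (Function('F')(d, a) = Add(Add(5, -4), d) = Add(1, d))
Function('M')(I) = Pow(I, 2)
Function('f')(B) = 22 (Function('f')(B) = Add(2, Mul(Pow(2, 2), 5)) = Add(2, Mul(4, 5)) = Add(2, 20) = 22)
Mul(Function('f')(0), Add(Function('F')(-6, -12), 80)) = Mul(22, Add(Add(1, -6), 80)) = Mul(22, Add(-5, 80)) = Mul(22, 75) = 1650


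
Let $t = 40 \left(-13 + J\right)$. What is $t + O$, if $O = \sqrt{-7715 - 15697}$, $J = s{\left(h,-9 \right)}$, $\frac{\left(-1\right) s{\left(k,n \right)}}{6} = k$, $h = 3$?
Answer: $-1240 + 2 i \sqrt{5853} \approx -1240.0 + 153.01 i$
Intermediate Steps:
$s{\left(k,n \right)} = - 6 k$
$J = -18$ ($J = \left(-6\right) 3 = -18$)
$t = -1240$ ($t = 40 \left(-13 - 18\right) = 40 \left(-31\right) = -1240$)
$O = 2 i \sqrt{5853}$ ($O = \sqrt{-23412} = 2 i \sqrt{5853} \approx 153.01 i$)
$t + O = -1240 + 2 i \sqrt{5853}$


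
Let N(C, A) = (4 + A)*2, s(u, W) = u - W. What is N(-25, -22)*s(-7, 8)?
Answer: 540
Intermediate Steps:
N(C, A) = 8 + 2*A
N(-25, -22)*s(-7, 8) = (8 + 2*(-22))*(-7 - 1*8) = (8 - 44)*(-7 - 8) = -36*(-15) = 540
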